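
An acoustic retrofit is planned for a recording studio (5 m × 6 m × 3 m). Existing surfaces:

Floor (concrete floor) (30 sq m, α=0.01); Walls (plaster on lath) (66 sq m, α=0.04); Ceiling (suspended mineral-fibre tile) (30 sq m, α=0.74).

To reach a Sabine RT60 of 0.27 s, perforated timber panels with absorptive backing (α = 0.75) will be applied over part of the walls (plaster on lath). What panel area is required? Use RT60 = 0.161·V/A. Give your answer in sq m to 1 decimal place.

Equivalent absorption area: A₁ = 30·0.01 + 66·0.04 + 30·0.74 = 25.140 sq m.
V = 90 m³. Target absorption A₂ = 0.161 × 90 / 0.27 = 53.667 sabins.
Absorption to add: 53.667 − 25.140 = 28.527 sabins.
Each sq m of panel replacing the walls (plaster on lath) adds (0.75 − 0.04) = 0.71 sabins.
Panel area = 28.527 / 0.71 = 40.2 sq m.

40.2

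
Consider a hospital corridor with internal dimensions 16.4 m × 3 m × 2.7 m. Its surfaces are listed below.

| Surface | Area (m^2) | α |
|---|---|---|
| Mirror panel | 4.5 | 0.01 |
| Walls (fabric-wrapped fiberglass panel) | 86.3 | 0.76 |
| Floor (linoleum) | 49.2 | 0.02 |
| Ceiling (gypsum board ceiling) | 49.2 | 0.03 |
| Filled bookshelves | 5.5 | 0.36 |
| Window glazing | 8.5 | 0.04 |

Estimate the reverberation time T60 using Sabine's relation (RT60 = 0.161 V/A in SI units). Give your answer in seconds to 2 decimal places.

0.30 s

Summing Sᵢαᵢ: 0.045 + 65.588 + 0.984 + 1.476 + 1.980 + 0.340 → A = 70.413 sabins.
Volume V = 16.4 × 3 × 2.7 = 132.84 m³.
RT60 = 0.161 · V / A = 0.161 × 132.84 / 70.413 = 0.30 s.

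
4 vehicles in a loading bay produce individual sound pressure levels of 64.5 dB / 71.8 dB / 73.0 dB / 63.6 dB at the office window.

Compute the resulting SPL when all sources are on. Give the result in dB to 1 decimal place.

Sum in the linear (power) domain: Σ 10^(Lᵢ/10) = 10^(64.5/10) + 10^(71.8/10) + 10^(73.0/10) + 10^(63.6/10) = 4.02e+07.
Back to dB: 10·log₁₀ Σ = 76.0 dB.

76.0 dB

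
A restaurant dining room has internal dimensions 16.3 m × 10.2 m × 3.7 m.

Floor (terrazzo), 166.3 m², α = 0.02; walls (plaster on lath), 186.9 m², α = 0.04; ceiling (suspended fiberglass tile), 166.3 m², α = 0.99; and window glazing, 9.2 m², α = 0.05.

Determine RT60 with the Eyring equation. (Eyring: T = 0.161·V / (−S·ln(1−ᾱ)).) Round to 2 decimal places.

0.46 sec

S = Σ Sᵢ = 528.7 m².
Σ(Sᵢαᵢ) = 166.3·0.02 + 186.9·0.04 + 166.3·0.99 + 9.2·0.05 = 175.899.
ᾱ = 175.899 / 528.7 = 0.3327.
Eyring denominator: −S ln(1−ᾱ) = 213.867.
V = 16.3 × 10.2 × 3.7 = 615.162 m³.
RT60 = 0.161 × 615.162 / 213.867 = 0.46 s.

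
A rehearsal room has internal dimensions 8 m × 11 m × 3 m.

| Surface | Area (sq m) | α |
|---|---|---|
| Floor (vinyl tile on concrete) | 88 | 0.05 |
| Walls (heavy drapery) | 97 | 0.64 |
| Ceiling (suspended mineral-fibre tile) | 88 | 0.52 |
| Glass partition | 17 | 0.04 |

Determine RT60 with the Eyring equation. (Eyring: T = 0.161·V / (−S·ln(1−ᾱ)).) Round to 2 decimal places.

Total surface area S = 88 + 97 + 88 + 17 = 290.0 sq m.
Σ(Sᵢαᵢ) = 88·0.05 + 97·0.64 + 88·0.52 + 17·0.04 = 112.920.
ᾱ = 112.920 / 290.0 = 0.3894.
Eyring denominator: −S ln(1−ᾱ) = 143.061.
V = 8 × 11 × 3 = 264 m³.
RT60 = 0.161 × 264 / 143.061 = 0.30 s.

0.30 s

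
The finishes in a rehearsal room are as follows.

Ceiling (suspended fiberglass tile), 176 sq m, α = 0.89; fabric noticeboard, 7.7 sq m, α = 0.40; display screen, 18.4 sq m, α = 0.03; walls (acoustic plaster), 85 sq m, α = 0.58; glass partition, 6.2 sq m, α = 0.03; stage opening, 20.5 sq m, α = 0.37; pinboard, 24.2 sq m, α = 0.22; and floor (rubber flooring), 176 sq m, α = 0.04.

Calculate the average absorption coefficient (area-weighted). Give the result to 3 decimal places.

S = Σ Sᵢ = 176 + 7.7 + 18.4 + 85 + 6.2 + 20.5 + 24.2 + 176 = 514.0 sq m.
A = 176·0.89 + 7.7·0.40 + 18.4·0.03 + 85·0.58 + 6.2·0.03 + 20.5·0.37 + 24.2·0.22 + 176·0.04 = 229.707 sabins.
ᾱ = A/S = 0.447.

0.447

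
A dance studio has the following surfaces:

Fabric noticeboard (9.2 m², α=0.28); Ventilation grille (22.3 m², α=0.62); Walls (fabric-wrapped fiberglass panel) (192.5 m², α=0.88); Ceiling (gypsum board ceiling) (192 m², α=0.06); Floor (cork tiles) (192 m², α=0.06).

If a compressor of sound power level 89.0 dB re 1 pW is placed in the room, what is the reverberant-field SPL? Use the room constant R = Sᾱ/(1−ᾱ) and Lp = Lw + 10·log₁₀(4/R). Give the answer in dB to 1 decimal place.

70.0 dB

A = 208.842 sabins; S = 608.0 m².
ᾱ = 208.842/608.0 = 0.3435; R = Sᾱ/(1−ᾱ) = 208.842/(1−0.3435) = 318.114 m².
Lp = Lw + 10 log₁₀(4/R) = 89.0 -19.01 = 70.0 dB.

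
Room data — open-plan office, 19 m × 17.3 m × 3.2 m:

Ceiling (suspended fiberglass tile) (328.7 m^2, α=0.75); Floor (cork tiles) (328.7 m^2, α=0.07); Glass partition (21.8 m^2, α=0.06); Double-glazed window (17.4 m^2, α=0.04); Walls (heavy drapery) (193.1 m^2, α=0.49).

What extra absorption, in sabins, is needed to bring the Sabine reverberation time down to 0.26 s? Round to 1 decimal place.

Summing Sᵢαᵢ: 246.525 + 23.009 + 1.308 + 0.696 + 94.619 → A₁ = 366.157 sabins.
Target A₂ = 0.161·1051.84/0.26 = 651.332 sabins (V = 1051.84 m³).
Shortfall: 651.332 − 366.157 = 285.2 sabins.

285.2 sabins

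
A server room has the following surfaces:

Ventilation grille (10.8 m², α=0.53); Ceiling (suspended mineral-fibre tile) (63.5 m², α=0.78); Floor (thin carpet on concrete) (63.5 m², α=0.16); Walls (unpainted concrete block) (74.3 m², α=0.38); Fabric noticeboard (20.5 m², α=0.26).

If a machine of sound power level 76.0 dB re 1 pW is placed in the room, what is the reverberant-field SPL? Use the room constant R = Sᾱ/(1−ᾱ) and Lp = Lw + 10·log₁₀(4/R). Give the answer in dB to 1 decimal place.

59.7 dB

A = 98.978 sabins; S = 232.6 m².
ᾱ = 0.4255, so room constant R = A/(1−ᾱ) = 172.285 m².
Lp = 76.0 + 10·log₁₀(4/172.285) = 76.0 + (-16.34) = 59.7 dB.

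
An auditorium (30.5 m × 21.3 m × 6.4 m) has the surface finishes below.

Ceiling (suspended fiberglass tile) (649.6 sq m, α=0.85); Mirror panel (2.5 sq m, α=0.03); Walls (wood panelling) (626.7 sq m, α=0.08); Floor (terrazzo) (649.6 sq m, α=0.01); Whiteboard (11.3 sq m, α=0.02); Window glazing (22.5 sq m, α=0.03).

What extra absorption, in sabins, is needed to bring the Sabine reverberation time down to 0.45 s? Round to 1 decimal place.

A₁ = Σ Sᵢαᵢ = 649.6*0.85 + 2.5*0.03 + 626.7*0.08 + 649.6*0.01 + 11.3*0.02 + 22.5*0.03 = 609.768 sabins.
V = 4157.76 m³. Required absorption A₂ = 0.161 × 4157.76 / 0.45 = 1487.554 sabins.
Shortfall: 1487.554 − 609.768 = 877.8 sabins.

877.8 sabins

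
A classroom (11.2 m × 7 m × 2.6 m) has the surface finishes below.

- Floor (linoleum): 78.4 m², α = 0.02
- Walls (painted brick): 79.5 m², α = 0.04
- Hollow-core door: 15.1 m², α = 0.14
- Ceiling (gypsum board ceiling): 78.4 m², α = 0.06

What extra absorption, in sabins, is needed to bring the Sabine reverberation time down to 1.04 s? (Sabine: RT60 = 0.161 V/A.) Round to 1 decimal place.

Summing Sᵢαᵢ: 1.568 + 3.180 + 2.114 + 4.704 → A₁ = 11.566 sabins.
For T = 1.04 s, need A₂ = 0.161·V/T = 0.161·203.84/1.04 = 31.556 sabins.
Additional absorption ΔA = 31.556 − 11.566 = 20.0 sabins.

20.0 sabins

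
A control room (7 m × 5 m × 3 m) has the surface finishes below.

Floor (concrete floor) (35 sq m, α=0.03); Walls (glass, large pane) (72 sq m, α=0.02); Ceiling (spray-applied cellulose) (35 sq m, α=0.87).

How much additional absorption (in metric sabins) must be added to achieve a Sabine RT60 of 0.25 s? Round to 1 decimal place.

34.7 sabins

Total absorption A₁ = 35·0.03 + 72·0.02 + 35·0.87
  = 1.050 + 1.440 + 30.450 = 32.940 sq m sabins.
V = 105 m³. Required absorption A₂ = 0.161 × 105 / 0.25 = 67.620 sabins.
ΔA = A₂ − A₁ = 67.620 − 32.940 = 34.7 sabins.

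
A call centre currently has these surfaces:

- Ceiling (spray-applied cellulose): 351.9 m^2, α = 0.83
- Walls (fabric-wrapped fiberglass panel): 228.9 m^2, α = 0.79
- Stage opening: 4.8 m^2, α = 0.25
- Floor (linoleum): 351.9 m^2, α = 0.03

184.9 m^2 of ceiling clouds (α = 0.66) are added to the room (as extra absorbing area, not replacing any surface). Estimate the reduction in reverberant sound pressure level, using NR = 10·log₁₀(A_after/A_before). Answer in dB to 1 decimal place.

Equivalent absorption area: A_before = 351.9·0.83 + 228.9·0.79 + 4.8·0.25 + 351.9·0.03 = 484.665 m^2.
Treatment contributes 184.9·0.66 = 122.034 sabins.
A_after = 484.665 + 122.034 = 606.699 sabins.
NR = 10·log₁₀(606.699/484.665) = 1.0 dB.

1.0 dB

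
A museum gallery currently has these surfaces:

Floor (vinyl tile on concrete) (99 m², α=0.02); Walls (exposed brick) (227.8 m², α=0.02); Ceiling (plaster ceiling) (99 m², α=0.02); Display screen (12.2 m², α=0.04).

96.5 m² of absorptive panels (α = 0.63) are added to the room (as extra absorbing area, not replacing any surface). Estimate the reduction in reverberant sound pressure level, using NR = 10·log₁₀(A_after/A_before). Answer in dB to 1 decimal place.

Equivalent absorption area: A_before = 99×0.02 + 227.8×0.02 + 99×0.02 + 12.2×0.04 = 9.004 m².
Added absorption = 96.5 × 0.63 = 60.795 sabins.
New total A_after = 69.799 sabins.
Reduction = 10 log₁₀(A_after/A_before) = 10 log₁₀(7.7520) = 8.9 dB.

8.9 dB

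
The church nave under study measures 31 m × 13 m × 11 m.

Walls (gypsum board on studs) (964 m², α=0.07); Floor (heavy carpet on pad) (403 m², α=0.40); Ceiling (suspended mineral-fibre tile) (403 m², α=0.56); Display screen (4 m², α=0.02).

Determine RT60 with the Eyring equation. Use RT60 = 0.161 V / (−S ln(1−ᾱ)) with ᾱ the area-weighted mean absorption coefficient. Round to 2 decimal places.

1.36 s

Total surface area S = 964 + 403 + 403 + 4 = 1774.0 m².
Σ(Sᵢαᵢ) = 964×0.07 + 403×0.40 + 403×0.56 + 4×0.02 = 454.440.
Mean coefficient ᾱ = A/S = 0.2562.
−S·ln(1−ᾱ) = −1774.0 × ln(1 − 0.2562) = 525.074.
V = 31 × 13 × 11 = 4433 m³.
T = 0.161·V/[−S·ln(1−ᾱ)] = 0.161·4433/525.074 = 1.36 s.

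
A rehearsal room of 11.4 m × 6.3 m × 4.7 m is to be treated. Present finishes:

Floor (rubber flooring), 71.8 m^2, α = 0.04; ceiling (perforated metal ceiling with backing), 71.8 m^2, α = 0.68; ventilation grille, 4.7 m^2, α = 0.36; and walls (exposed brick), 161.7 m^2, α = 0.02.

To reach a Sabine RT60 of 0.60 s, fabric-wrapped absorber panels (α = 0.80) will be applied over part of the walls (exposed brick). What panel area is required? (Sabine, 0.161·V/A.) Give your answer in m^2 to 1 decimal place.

Equivalent absorption area: A₁ = 71.8×0.04 + 71.8×0.68 + 4.7×0.36 + 161.7×0.02 = 56.622 m^2.
V = 337.554 m³. Target absorption A₂ = 0.161 × 337.554 / 0.60 = 90.577 sabins.
ΔA needed = 90.577 − 56.622 = 33.955 sabins.
Each m^2 of panel replacing the walls (exposed brick) adds (0.80 − 0.02) = 0.78 sabins.
Panel area = 33.955 / 0.78 = 43.5 m^2.

43.5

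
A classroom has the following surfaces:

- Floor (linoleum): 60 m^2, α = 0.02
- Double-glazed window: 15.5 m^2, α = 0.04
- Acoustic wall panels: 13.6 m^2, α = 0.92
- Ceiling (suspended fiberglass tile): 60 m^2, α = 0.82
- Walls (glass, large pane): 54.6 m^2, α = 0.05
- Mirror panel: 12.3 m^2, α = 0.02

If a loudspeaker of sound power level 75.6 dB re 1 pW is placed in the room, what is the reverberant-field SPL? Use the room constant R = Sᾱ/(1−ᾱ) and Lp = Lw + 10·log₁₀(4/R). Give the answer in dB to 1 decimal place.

61.8 dB

Σ(Sᵢαᵢ) = 60×0.02 + 15.5×0.04 + 13.6×0.92 + 60×0.82 + 54.6×0.05 + 12.3×0.02 = 66.508; total area S = 216.0 m^2.
ᾱ = 0.3079, so room constant R = A/(1−ᾱ) = 96.096 m^2.
Lp = 75.6 + 10·log₁₀(4/96.096) = 75.6 + (-13.81) = 61.8 dB.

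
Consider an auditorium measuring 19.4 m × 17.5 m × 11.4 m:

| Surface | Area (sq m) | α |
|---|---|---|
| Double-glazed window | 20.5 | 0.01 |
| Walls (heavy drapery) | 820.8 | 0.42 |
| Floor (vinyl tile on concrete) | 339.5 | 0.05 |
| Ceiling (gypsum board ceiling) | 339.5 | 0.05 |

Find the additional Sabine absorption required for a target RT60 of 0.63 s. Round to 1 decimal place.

Summing Sᵢαᵢ: 0.205 + 344.736 + 16.975 + 16.975 → A₁ = 378.891 sabins.
V = 3870.3 m³. Required absorption A₂ = 0.161 × 3870.3 / 0.63 = 989.077 sabins.
Additional absorption ΔA = 989.077 − 378.891 = 610.2 sabins.

610.2 sabins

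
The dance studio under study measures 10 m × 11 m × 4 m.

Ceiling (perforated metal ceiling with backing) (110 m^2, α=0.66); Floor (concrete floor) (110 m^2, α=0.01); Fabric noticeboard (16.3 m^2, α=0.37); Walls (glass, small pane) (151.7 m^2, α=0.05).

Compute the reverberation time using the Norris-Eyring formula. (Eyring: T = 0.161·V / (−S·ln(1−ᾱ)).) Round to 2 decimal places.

S = Σ Sᵢ = 388.0 m^2.
Absorption A = 110·0.66 + 110·0.01 + 16.3·0.37 + 151.7·0.05 = 87.316 sabins.
ᾱ = 87.316 / 388.0 = 0.2250.
−S·ln(1−ᾱ) = −388.0 × ln(1 − 0.2250) = 98.898.
V = 10 × 11 × 4 = 440 m³.
T = 0.161·V/[−S·ln(1−ᾱ)] = 0.161·440/98.898 = 0.72 s.

0.72 sec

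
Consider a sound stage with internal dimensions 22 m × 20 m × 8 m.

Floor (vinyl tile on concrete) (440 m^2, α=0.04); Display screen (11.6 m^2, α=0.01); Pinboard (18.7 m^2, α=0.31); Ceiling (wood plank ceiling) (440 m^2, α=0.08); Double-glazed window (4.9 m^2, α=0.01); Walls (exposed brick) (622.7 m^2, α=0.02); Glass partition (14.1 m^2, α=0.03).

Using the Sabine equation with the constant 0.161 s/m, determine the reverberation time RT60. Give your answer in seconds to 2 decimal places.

7.91 s

Equivalent absorption area: A = 440·0.04 + 11.6·0.01 + 18.7·0.31 + 440·0.08 + 4.9·0.01 + 622.7·0.02 + 14.1·0.03 = 71.639 m^2.
Volume V = 22 × 20 × 8 = 3520 m³.
T = 0.161 V/A = 0.161·3520/71.639 = 7.91 s.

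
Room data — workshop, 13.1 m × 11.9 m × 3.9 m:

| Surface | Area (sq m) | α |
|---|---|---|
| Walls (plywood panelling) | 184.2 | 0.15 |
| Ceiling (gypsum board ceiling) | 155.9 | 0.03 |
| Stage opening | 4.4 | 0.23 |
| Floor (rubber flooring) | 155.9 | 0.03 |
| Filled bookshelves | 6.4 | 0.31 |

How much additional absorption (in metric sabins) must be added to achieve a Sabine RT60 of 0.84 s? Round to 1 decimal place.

Total absorption A₁ = 184.2×0.15 + 155.9×0.03 + 4.4×0.23 + 155.9×0.03 + 6.4×0.31
  = 27.630 + 4.677 + 1.012 + 4.677 + 1.984 = 39.980 sq m sabins.
Target A₂ = 0.161·607.971/0.84 = 116.528 sabins (V = 607.971 m³).
ΔA = A₂ − A₁ = 116.528 − 39.980 = 76.5 sabins.

76.5 sabins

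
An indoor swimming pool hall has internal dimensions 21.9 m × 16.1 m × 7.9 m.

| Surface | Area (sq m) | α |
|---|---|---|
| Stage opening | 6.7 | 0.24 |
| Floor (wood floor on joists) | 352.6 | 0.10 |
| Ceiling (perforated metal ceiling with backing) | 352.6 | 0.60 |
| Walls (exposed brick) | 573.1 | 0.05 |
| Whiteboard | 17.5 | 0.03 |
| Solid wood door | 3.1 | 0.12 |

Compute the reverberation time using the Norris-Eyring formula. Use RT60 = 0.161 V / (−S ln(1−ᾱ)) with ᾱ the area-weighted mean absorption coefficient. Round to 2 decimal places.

S = Σ Sᵢ = 1305.6 sq m.
Absorption A = 6.7×0.24 + 352.6×0.10 + 352.6×0.60 + 573.1×0.05 + 17.5×0.03 + 3.1×0.12 = 277.980 sabins.
ᾱ = 277.980 / 1305.6 = 0.2129.
−S·ln(1−ᾱ) = −1305.6 × ln(1 − 0.2129) = 312.561.
V = 21.9 × 16.1 × 7.9 = 2785.461 m³.
T = 0.161·V/[−S·ln(1−ᾱ)] = 0.161·2785.461/312.561 = 1.43 s.

1.43 sec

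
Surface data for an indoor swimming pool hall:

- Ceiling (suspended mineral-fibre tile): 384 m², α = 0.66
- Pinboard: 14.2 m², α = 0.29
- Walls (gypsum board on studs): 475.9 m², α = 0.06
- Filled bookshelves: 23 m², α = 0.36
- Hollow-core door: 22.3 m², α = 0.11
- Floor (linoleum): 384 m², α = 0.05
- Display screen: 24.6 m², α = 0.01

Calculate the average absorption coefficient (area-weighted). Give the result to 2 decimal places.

S = Σ Sᵢ = 384 + 14.2 + 475.9 + 23 + 22.3 + 384 + 24.6 = 1328.0 m².
A = 384·0.66 + 14.2·0.29 + 475.9·0.06 + 23·0.36 + 22.3·0.11 + 384·0.05 + 24.6·0.01 = 316.291 sabins.
ᾱ = 316.291 / 1328.0 = 0.24.

0.24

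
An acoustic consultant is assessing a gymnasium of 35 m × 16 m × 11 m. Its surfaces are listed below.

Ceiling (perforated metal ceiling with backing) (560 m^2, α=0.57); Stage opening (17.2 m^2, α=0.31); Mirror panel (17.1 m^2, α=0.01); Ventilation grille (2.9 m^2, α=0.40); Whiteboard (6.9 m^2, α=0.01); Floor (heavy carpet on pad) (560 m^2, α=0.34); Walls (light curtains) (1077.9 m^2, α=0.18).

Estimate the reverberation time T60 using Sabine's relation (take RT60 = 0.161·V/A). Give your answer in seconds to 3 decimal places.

1.396 s

Equivalent absorption area: A = 560*0.57 + 17.2*0.31 + 17.1*0.01 + 2.9*0.40 + 6.9*0.01 + 560*0.34 + 1077.9*0.18 = 710.354 m^2.
V = 35·16·11 = 6160 m³.
Sabine: RT60 = 0.161 × 6160 / 710.354 = 1.396 s.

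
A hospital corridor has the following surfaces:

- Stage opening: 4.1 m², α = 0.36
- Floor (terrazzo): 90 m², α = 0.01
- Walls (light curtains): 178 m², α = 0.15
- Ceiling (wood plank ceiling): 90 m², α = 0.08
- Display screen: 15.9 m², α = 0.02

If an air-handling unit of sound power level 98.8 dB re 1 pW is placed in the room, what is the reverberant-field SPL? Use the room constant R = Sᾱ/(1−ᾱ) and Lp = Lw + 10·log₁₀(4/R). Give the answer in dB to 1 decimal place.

Σ(Sᵢαᵢ) = 4.1×0.36 + 90×0.01 + 178×0.15 + 90×0.08 + 15.9×0.02 = 36.594; total area S = 378.0 m².
ᾱ = 0.0968, so room constant R = A/(1−ᾱ) = 40.516 m².
Lp = Lw + 10 log₁₀(4/R) = 98.8 -10.06 = 88.7 dB.

88.7 dB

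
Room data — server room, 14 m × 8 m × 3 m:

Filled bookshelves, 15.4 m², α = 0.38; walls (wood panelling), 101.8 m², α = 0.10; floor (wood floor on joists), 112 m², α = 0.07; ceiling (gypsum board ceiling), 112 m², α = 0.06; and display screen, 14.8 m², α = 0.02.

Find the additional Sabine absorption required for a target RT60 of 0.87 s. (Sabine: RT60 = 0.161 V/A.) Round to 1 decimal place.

31.3 sabins

Equivalent absorption area: A₁ = 15.4*0.38 + 101.8*0.10 + 112*0.07 + 112*0.06 + 14.8*0.02 = 30.888 m².
V = 336 m³. Required absorption A₂ = 0.161 × 336 / 0.87 = 62.179 sabins.
Shortfall: 62.179 − 30.888 = 31.3 sabins.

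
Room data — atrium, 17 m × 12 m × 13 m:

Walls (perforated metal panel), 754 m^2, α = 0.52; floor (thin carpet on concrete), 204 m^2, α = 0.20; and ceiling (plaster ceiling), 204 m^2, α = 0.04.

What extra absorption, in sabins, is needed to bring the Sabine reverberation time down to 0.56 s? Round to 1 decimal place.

Equivalent absorption area: A₁ = 754*0.52 + 204*0.20 + 204*0.04 = 441.040 m^2.
V = 2652 m³. Required absorption A₂ = 0.161 × 2652 / 0.56 = 762.450 sabins.
ΔA = A₂ − A₁ = 762.450 − 441.040 = 321.4 sabins.

321.4 sabins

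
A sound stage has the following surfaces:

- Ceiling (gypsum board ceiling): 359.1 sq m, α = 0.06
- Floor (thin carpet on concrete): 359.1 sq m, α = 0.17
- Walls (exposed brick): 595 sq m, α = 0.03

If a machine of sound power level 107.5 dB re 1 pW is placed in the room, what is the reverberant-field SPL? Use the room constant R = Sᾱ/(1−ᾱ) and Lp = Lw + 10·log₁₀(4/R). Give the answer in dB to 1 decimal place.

93.2 dB

Σ(Sᵢαᵢ) = 359.1×0.06 + 359.1×0.17 + 595×0.03 = 100.443; total area S = 1313.2 sq m.
ᾱ = 100.443/1313.2 = 0.0765; R = Sᾱ/(1−ᾱ) = 100.443/(1−0.0765) = 108.763 sq m.
Lp = Lw + 10 log₁₀(4/R) = 107.5 -14.34 = 93.2 dB.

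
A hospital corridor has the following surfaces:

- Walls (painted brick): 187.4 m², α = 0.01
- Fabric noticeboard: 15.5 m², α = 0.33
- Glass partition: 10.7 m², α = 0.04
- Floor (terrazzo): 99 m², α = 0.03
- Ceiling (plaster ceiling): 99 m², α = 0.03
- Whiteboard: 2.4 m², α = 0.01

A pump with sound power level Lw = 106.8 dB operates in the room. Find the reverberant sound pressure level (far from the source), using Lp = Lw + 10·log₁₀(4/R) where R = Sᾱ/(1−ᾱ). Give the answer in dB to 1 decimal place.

Σ(Sᵢαᵢ) = 187.4·0.01 + 15.5·0.33 + 10.7·0.04 + 99·0.03 + 99·0.03 + 2.4·0.01 = 13.381; total area S = 414.0 m².
ᾱ = 0.0323, so room constant R = A/(1−ᾱ) = 13.828 m².
Lp = 106.8 + 10·log₁₀(4/13.828) = 106.8 + (-5.39) = 101.4 dB.

101.4 dB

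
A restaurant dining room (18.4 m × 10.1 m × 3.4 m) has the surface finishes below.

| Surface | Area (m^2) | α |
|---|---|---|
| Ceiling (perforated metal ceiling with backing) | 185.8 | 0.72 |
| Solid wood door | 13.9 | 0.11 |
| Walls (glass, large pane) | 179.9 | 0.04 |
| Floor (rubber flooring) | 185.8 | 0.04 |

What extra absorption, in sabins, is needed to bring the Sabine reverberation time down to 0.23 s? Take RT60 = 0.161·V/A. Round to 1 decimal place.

292.4 sabins

Total absorption A₁ = 185.8*0.72 + 13.9*0.11 + 179.9*0.04 + 185.8*0.04
  = 133.776 + 1.529 + 7.196 + 7.432 = 149.933 m^2 sabins.
V = 631.856 m³. Required absorption A₂ = 0.161 × 631.856 / 0.23 = 442.299 sabins.
Shortfall: 442.299 − 149.933 = 292.4 sabins.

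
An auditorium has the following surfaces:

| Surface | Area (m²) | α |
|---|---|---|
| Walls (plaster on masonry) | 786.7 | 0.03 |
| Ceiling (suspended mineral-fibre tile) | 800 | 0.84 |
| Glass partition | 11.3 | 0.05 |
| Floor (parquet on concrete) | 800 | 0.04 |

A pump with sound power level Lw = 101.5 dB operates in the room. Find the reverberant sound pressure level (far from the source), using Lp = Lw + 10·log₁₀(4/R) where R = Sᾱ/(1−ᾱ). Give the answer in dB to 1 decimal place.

A = 728.166 sabins; S = 2398.0 m².
ᾱ = 0.3037, so room constant R = A/(1−ᾱ) = 1045.765 m².
Lp = 101.5 + 10·log₁₀(4/1045.765) = 101.5 + (-24.17) = 77.3 dB.

77.3 dB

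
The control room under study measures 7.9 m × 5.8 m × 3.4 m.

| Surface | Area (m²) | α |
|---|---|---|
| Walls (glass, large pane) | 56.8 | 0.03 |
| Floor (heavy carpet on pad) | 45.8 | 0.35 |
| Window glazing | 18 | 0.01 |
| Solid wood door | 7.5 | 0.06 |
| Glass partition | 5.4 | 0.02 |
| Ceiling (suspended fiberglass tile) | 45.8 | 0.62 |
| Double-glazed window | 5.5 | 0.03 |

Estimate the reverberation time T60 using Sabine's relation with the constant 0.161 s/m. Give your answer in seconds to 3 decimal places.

0.533 s

A = Σ Sᵢαᵢ = 56.8·0.03 + 45.8·0.35 + 18·0.01 + 7.5·0.06 + 5.4·0.02 + 45.8·0.62 + 5.5·0.03 = 47.033 sabins.
Room volume: 155.788 m³.
T = 0.161 V/A = 0.161·155.788/47.033 = 0.533 s.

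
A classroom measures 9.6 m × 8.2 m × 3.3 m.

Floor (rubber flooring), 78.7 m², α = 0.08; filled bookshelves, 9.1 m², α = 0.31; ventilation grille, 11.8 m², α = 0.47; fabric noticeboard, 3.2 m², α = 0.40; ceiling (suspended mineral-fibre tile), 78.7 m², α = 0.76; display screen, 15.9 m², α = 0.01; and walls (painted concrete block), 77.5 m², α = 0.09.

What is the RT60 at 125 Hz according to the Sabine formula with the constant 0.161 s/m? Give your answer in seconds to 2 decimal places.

0.50 seconds

A = Σ Sᵢαᵢ = 78.7·0.08 + 9.1·0.31 + 11.8·0.47 + 3.2·0.40 + 78.7·0.76 + 15.9·0.01 + 77.5·0.09 = 82.889 sabins.
Room volume: 259.776 m³.
T = 0.161 V/A = 0.161·259.776/82.889 = 0.50 s.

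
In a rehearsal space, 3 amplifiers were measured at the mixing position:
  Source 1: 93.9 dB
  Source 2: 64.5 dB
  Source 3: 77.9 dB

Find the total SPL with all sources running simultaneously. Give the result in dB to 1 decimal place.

Sum in the linear (power) domain: Σ 10^(Lᵢ/10) = 10^(93.9/10) + 10^(64.5/10) + 10^(77.9/10) = 2.519e+09.
L_total = 10·log₁₀(2.519e+09) = 94.0 dB.

94.0 dB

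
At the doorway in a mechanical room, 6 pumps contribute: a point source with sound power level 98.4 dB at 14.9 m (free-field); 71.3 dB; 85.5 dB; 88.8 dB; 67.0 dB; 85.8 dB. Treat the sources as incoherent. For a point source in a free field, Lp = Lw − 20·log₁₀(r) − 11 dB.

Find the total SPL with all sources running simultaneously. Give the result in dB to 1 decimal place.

Source at 14.9 m: Lp = 98.4 − 20·log₁₀(14.9) − 11 = 63.9 dB.
Σ 10^(Lᵢ/10) = 1.515e+09.
Back to dB: 10·log₁₀ Σ = 91.8 dB.

91.8 dB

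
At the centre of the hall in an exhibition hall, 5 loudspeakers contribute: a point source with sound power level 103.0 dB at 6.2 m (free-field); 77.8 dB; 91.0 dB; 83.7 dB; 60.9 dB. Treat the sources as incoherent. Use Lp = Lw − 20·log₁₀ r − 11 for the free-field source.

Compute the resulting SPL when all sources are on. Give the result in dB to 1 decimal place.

92.0 dB

Source at 6.2 m: Lp = 103.0 − 20·log₁₀(6.2) − 11 = 76.2 dB.
Converting to relative power and adding: 10^(76.2/10) + 10^(77.8/10) + 10^(91.0/10) + 10^(83.7/10) + 10^(60.9/10) = 1.597e+09.
Combined level = 10 log₁₀(1.597e+09) = 92.0 dB.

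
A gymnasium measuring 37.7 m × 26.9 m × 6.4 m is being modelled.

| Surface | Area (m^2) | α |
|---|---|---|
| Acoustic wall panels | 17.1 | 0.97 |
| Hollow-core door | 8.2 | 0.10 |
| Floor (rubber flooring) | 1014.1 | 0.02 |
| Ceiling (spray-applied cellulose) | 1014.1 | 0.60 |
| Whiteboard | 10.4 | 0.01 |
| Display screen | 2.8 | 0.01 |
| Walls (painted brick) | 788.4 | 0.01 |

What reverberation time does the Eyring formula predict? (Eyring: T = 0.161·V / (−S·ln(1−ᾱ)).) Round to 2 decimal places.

S = Σ Sᵢ = 2855.1 m^2.
Absorption A = 17.1·0.97 + 8.2·0.10 + 1014.1·0.02 + 1014.1·0.60 + 10.4·0.01 + 2.8·0.01 + 788.4·0.01 = 654.165 sabins.
ᾱ = 654.165 / 2855.1 = 0.2291.
Eyring denominator: −S ln(1−ᾱ) = 742.887.
V = 37.7 × 26.9 × 6.4 = 6490.432 m³.
RT60 = 0.161 × 6490.432 / 742.887 = 1.41 s.

1.41 sec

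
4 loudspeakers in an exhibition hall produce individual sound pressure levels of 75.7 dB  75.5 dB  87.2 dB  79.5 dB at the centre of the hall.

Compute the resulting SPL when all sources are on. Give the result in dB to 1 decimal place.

88.4 dB

Σ 10^(Lᵢ/10) = 6.866e+08.
L_total = 10·log₁₀(6.866e+08) = 88.4 dB.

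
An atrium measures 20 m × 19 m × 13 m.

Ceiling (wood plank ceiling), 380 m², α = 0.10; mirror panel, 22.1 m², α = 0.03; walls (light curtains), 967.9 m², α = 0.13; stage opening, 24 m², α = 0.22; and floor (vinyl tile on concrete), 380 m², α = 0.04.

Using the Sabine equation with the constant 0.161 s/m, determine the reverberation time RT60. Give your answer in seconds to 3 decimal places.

Equivalent absorption area: A = 380×0.10 + 22.1×0.03 + 967.9×0.13 + 24×0.22 + 380×0.04 = 184.970 m².
Room volume: 4940 m³.
Sabine: RT60 = 0.161 × 4940 / 184.970 = 4.300 s.

4.300 s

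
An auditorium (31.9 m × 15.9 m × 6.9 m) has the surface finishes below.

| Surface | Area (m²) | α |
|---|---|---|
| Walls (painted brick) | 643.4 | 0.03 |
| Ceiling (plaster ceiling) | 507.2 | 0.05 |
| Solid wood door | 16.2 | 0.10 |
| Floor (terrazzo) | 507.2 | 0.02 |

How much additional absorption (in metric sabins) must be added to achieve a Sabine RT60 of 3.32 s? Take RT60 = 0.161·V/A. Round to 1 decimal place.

Equivalent absorption area: A₁ = 643.4*0.03 + 507.2*0.05 + 16.2*0.10 + 507.2*0.02 = 56.426 m².
V = 3499.749 m³. Required absorption A₂ = 0.161 × 3499.749 / 3.32 = 169.717 sabins.
ΔA = A₂ − A₁ = 169.717 − 56.426 = 113.3 sabins.

113.3 sabins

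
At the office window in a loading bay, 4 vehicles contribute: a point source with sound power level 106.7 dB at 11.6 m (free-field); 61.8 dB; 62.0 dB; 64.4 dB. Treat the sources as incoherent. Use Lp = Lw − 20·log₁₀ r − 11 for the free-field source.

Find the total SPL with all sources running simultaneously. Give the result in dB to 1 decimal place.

75.2 dB

Source at 11.6 m: Lp = 106.7 − 20·log₁₀(11.6) − 11 = 74.4 dB.
Converting to relative power and adding: 10^(74.4/10) + 10^(61.8/10) + 10^(62.0/10) + 10^(64.4/10) = 3.339e+07.
Back to dB: 10·log₁₀ Σ = 75.2 dB.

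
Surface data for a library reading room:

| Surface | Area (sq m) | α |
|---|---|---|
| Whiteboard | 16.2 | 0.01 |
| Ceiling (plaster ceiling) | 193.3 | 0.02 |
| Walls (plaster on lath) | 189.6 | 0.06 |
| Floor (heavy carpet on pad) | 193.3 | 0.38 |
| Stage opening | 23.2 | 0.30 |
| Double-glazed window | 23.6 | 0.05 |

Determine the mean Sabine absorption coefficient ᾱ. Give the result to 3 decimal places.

0.152

S = Σ Sᵢ = 16.2 + 193.3 + 189.6 + 193.3 + 23.2 + 23.6 = 639.2 sq m.
A = 16.2·0.01 + 193.3·0.02 + 189.6·0.06 + 193.3·0.38 + 23.2·0.30 + 23.6·0.05 = 96.998 sabins.
ᾱ = 96.998 / 639.2 = 0.152.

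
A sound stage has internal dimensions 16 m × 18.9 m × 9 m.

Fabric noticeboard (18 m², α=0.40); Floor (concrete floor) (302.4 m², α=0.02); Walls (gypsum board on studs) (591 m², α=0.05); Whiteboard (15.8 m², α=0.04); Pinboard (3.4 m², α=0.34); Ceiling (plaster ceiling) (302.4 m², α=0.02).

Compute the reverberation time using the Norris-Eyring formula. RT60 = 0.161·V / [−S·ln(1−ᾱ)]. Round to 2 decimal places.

Total surface area S = 18 + 302.4 + 591 + 15.8 + 3.4 + 302.4 = 1233.0 m².
Absorption A = 18·0.40 + 302.4·0.02 + 591·0.05 + 15.8·0.04 + 3.4·0.34 + 302.4·0.02 = 50.634 sabins.
ᾱ = 50.634 / 1233.0 = 0.0411.
Eyring denominator: −S ln(1−ᾱ) = 51.747.
V = 16 × 18.9 × 9 = 2721.6 m³.
T = 0.161·V/[−S·ln(1−ᾱ)] = 0.161·2721.6/51.747 = 8.47 s.

8.47 s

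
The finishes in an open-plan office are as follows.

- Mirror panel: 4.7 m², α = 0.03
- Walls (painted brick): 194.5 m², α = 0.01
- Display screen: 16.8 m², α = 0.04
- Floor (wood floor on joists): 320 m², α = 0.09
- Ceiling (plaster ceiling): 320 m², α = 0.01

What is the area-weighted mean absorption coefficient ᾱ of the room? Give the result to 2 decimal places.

Total surface area S = 856.0 m².
A = 4.7×0.03 + 194.5×0.01 + 16.8×0.04 + 320×0.09 + 320×0.01 = 34.758 sabins.
ᾱ = A/S = 0.04.

0.04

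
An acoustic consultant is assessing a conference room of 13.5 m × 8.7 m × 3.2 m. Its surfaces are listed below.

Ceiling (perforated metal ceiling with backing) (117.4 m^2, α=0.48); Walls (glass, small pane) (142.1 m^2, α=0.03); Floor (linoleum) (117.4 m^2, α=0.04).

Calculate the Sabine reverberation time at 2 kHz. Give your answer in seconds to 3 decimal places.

0.926 s

Equivalent absorption area: A = 117.4*0.48 + 142.1*0.03 + 117.4*0.04 = 65.311 m^2.
Room volume: 375.84 m³.
T = 0.161 V/A = 0.161·375.84/65.311 = 0.926 s.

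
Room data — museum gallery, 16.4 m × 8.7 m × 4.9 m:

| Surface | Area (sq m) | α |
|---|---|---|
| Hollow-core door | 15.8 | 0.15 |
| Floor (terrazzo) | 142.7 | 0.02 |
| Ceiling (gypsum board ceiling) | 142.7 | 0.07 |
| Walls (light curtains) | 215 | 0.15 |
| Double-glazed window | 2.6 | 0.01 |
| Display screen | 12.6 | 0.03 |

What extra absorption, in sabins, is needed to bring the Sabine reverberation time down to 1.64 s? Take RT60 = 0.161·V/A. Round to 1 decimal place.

20.8 sabins

Total absorption A₁ = 15.8*0.15 + 142.7*0.02 + 142.7*0.07 + 215*0.15 + 2.6*0.01 + 12.6*0.03
  = 2.370 + 2.854 + 9.989 + 32.250 + 0.026 + 0.378 = 47.867 sq m sabins.
For T = 1.64 s, need A₂ = 0.161·V/T = 0.161·699.132/1.64 = 68.634 sabins.
ΔA = A₂ − A₁ = 68.634 − 47.867 = 20.8 sabins.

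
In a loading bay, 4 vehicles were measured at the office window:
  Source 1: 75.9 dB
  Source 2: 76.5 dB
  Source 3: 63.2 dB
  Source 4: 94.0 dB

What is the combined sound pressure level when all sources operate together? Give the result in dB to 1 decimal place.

94.1 dB

Converting to relative power and adding: 10^(75.9/10) + 10^(76.5/10) + 10^(63.2/10) + 10^(94.0/10) = 2.598e+09.
Back to dB: 10·log₁₀ Σ = 94.1 dB.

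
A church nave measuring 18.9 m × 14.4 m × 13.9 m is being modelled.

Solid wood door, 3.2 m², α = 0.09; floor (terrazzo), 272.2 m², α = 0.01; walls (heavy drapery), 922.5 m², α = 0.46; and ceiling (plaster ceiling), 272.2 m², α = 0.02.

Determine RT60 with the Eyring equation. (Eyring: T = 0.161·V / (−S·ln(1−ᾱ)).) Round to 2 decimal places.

Total surface area S = 3.2 + 272.2 + 922.5 + 272.2 = 1470.1 m².
Absorption A = 3.2×0.09 + 272.2×0.01 + 922.5×0.46 + 272.2×0.02 = 432.804 sabins.
ᾱ = 432.804 / 1470.1 = 0.2944.
−S·ln(1−ᾱ) = −1470.1 × ln(1 − 0.2944) = 512.634.
V = 18.9 × 14.4 × 13.9 = 3783.024 m³.
RT60 = 0.161 × 3783.024 / 512.634 = 1.19 s.

1.19 s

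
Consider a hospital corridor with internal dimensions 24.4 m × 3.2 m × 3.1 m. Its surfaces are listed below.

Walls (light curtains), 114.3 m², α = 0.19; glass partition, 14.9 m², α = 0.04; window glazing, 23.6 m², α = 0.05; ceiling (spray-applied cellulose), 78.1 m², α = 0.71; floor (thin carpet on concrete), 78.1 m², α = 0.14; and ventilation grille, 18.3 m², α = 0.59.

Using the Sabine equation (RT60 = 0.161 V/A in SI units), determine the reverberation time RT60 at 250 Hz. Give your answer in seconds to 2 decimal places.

Summing Sᵢαᵢ: 21.717 + 0.596 + 1.180 + 55.451 + 10.934 + 10.797 → A = 100.675 sabins.
Volume V = 24.4 × 3.2 × 3.1 = 242.048 m³.
T = 0.161 V/A = 0.161·242.048/100.675 = 0.39 s.

0.39 s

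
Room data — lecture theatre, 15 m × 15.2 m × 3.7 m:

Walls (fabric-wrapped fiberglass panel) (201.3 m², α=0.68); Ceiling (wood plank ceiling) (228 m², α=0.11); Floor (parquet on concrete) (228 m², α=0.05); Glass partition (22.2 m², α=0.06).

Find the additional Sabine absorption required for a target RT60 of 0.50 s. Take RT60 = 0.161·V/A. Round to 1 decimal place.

Summing Sᵢαᵢ: 136.884 + 25.080 + 11.400 + 1.332 → A₁ = 174.696 sabins.
For T = 0.50 s, need A₂ = 0.161·V/T = 0.161·843.6/0.50 = 271.639 sabins.
Shortfall: 271.639 − 174.696 = 96.9 sabins.

96.9 sabins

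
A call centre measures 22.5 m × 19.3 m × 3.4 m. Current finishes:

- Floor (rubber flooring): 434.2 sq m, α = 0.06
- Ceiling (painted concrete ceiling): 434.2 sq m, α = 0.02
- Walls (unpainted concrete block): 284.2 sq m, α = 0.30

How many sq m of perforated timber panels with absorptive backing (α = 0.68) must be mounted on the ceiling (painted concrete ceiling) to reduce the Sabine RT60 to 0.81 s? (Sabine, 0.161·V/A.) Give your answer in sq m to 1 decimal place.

262.8

Total absorption A₁ = 434.2×0.06 + 434.2×0.02 + 284.2×0.30
  = 26.052 + 8.684 + 85.260 = 119.996 sq m sabins.
V = 1476.45 m³. Target absorption A₂ = 0.161 × 1476.45 / 0.81 = 293.467 sabins.
Absorption to add: 293.467 − 119.996 = 173.471 sabins.
Each sq m of panel replacing the ceiling (painted concrete ceiling) adds (0.68 − 0.02) = 0.66 sabins.
Panel area = 173.471 / 0.66 = 262.8 sq m.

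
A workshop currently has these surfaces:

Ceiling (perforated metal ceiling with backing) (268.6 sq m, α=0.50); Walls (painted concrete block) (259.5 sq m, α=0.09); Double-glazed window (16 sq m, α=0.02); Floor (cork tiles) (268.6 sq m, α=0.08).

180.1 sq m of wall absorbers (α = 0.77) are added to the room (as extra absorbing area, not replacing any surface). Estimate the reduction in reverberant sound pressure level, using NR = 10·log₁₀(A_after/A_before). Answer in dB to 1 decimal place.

2.5 dB

Summing Sᵢαᵢ: 134.300 + 23.355 + 0.320 + 21.488 → A_before = 179.463 sabins.
Treatment contributes 180.1·0.77 = 138.677 sabins.
A_after = 179.463 + 138.677 = 318.140 sabins.
NR = 10·log₁₀(318.140/179.463) = 2.5 dB.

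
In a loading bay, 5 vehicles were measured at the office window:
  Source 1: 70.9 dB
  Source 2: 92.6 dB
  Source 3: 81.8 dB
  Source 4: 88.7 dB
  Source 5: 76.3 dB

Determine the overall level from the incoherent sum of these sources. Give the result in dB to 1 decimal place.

94.4 dB

Sum in the linear (power) domain: Σ 10^(Lᵢ/10) = 10^(70.9/10) + 10^(92.6/10) + 10^(81.8/10) + 10^(88.7/10) + 10^(76.3/10) = 2.767e+09.
L_total = 10·log₁₀(2.767e+09) = 94.4 dB.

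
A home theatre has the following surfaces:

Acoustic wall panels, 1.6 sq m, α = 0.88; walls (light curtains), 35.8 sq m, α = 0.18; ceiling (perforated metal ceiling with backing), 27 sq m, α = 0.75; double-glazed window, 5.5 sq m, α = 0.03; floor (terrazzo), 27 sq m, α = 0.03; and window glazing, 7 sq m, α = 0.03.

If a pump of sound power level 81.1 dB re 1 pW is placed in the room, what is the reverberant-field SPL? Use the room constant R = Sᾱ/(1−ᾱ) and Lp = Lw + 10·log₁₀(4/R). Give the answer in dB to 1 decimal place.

71.0 dB

Σ(Sᵢαᵢ) = 1.6·0.88 + 35.8·0.18 + 27·0.75 + 5.5·0.03 + 27·0.03 + 7·0.03 = 29.287; total area S = 103.9 sq m.
ᾱ = 29.287/103.9 = 0.2819; R = Sᾱ/(1−ᾱ) = 29.287/(1−0.2819) = 40.784 sq m.
Lp = 81.1 + 10·log₁₀(4/40.784) = 81.1 + (-10.08) = 71.0 dB.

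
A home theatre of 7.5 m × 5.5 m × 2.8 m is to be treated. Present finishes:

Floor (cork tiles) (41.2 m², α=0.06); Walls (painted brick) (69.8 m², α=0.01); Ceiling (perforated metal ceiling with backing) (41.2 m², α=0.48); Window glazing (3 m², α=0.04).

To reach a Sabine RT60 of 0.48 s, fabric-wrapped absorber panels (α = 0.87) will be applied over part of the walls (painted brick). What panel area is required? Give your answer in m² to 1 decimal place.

Summing Sᵢαᵢ: 2.472 + 0.698 + 19.776 + 0.120 → A₁ = 23.066 sabins.
V = 115.5 m³. Target absorption A₂ = 0.161 × 115.5 / 0.48 = 38.741 sabins.
Absorption to add: 38.741 − 23.066 = 15.675 sabins.
Net gain per m²: Δα = 0.87 − 0.01 = 0.86.
Panel area = 15.675 / 0.86 = 18.2 m².

18.2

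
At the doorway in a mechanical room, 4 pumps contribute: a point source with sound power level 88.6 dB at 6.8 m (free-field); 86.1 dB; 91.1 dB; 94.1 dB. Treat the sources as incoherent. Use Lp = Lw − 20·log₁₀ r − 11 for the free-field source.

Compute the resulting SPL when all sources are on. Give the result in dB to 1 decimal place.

96.3 dB

Source at 6.8 m: Lp = 88.6 − 20·log₁₀(6.8) − 11 = 60.9 dB.
Sum in the linear (power) domain: Σ 10^(Lᵢ/10) = 10^(60.9/10) + 10^(86.1/10) + 10^(91.1/10) + 10^(94.1/10) = 4.267e+09.
Back to dB: 10·log₁₀ Σ = 96.3 dB.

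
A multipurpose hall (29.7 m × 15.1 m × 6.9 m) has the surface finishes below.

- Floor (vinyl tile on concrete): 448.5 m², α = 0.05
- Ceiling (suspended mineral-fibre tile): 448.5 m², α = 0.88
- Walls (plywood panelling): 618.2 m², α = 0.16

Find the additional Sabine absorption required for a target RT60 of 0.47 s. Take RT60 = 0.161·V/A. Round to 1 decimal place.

Equivalent absorption area: A₁ = 448.5×0.05 + 448.5×0.88 + 618.2×0.16 = 516.017 m².
V = 3094.443 m³. Required absorption A₂ = 0.161 × 3094.443 / 0.47 = 1060.011 sabins.
Additional absorption ΔA = 1060.011 − 516.017 = 544.0 sabins.

544.0 sabins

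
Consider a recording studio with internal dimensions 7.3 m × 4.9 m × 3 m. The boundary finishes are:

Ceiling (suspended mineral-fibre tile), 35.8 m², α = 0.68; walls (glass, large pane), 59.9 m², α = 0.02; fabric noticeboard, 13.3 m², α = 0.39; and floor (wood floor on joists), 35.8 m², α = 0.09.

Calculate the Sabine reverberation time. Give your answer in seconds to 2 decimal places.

Summing Sᵢαᵢ: 24.344 + 1.198 + 5.187 + 3.222 → A = 33.951 sabins.
Volume V = 7.3 × 4.9 × 3 = 107.31 m³.
Sabine: RT60 = 0.161 × 107.31 / 33.951 = 0.51 s.

0.51 s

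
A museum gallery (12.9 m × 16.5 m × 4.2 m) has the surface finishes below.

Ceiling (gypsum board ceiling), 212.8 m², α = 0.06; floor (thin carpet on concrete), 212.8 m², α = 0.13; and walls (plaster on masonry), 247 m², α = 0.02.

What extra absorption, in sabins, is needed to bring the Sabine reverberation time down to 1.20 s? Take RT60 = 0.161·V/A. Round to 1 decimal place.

Equivalent absorption area: A₁ = 212.8*0.06 + 212.8*0.13 + 247*0.02 = 45.372 m².
Target A₂ = 0.161·893.97/1.20 = 119.941 sabins (V = 893.97 m³).
ΔA = A₂ − A₁ = 119.941 − 45.372 = 74.6 sabins.

74.6 sabins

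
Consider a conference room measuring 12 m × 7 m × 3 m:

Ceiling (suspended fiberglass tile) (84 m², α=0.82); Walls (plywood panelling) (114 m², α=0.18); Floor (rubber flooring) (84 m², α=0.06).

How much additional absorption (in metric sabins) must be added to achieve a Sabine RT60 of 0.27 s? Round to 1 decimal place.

Equivalent absorption area: A₁ = 84×0.82 + 114×0.18 + 84×0.06 = 94.440 m².
Target A₂ = 0.161·252/0.27 = 150.267 sabins (V = 252 m³).
ΔA = A₂ − A₁ = 150.267 − 94.440 = 55.8 sabins.

55.8 sabins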